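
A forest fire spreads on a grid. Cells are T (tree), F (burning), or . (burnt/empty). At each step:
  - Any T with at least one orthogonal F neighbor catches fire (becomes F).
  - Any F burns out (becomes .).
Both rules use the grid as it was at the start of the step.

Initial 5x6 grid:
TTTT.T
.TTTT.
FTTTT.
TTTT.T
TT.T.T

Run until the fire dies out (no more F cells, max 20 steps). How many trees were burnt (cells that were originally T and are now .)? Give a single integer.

Step 1: +2 fires, +1 burnt (F count now 2)
Step 2: +4 fires, +2 burnt (F count now 4)
Step 3: +5 fires, +4 burnt (F count now 5)
Step 4: +5 fires, +5 burnt (F count now 5)
Step 5: +3 fires, +5 burnt (F count now 3)
Step 6: +0 fires, +3 burnt (F count now 0)
Fire out after step 6
Initially T: 22, now '.': 27
Total burnt (originally-T cells now '.'): 19

Answer: 19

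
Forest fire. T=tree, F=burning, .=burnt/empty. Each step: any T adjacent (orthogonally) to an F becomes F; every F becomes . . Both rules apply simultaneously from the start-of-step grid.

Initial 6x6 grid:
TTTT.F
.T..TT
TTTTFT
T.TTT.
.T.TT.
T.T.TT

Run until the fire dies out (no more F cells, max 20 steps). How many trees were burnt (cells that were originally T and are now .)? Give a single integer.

Step 1: +5 fires, +2 burnt (F count now 5)
Step 2: +3 fires, +5 burnt (F count now 3)
Step 3: +4 fires, +3 burnt (F count now 4)
Step 4: +3 fires, +4 burnt (F count now 3)
Step 5: +2 fires, +3 burnt (F count now 2)
Step 6: +2 fires, +2 burnt (F count now 2)
Step 7: +1 fires, +2 burnt (F count now 1)
Step 8: +0 fires, +1 burnt (F count now 0)
Fire out after step 8
Initially T: 23, now '.': 33
Total burnt (originally-T cells now '.'): 20

Answer: 20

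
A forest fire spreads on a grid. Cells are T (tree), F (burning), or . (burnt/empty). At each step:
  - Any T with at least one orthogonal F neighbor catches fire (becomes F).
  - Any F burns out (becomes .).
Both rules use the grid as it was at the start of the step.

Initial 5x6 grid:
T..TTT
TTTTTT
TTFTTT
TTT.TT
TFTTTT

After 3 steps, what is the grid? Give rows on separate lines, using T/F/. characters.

Step 1: 7 trees catch fire, 2 burn out
  T..TTT
  TTFTTT
  TF.FTT
  TFF.TT
  F.FTTT
Step 2: 6 trees catch fire, 7 burn out
  T..TTT
  TF.FTT
  F...FT
  F...TT
  ...FTT
Step 3: 6 trees catch fire, 6 burn out
  T..FTT
  F...FT
  .....F
  ....FT
  ....FT

T..FTT
F...FT
.....F
....FT
....FT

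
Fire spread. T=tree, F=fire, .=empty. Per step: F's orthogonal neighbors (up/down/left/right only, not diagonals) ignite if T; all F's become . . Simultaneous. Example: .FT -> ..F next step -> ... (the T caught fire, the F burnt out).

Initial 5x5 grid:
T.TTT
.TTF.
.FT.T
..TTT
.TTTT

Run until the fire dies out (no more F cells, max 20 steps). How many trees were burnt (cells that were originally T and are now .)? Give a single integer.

Answer: 14

Derivation:
Step 1: +4 fires, +2 burnt (F count now 4)
Step 2: +3 fires, +4 burnt (F count now 3)
Step 3: +2 fires, +3 burnt (F count now 2)
Step 4: +3 fires, +2 burnt (F count now 3)
Step 5: +2 fires, +3 burnt (F count now 2)
Step 6: +0 fires, +2 burnt (F count now 0)
Fire out after step 6
Initially T: 15, now '.': 24
Total burnt (originally-T cells now '.'): 14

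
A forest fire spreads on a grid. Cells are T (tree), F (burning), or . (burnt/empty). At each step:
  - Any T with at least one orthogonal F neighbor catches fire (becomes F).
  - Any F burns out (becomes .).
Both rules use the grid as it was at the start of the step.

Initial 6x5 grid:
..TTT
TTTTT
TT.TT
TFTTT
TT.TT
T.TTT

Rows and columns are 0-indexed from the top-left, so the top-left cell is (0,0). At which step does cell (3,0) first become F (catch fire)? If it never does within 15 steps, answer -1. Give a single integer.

Step 1: cell (3,0)='F' (+4 fires, +1 burnt)
  -> target ignites at step 1
Step 2: cell (3,0)='.' (+4 fires, +4 burnt)
Step 3: cell (3,0)='.' (+6 fires, +4 burnt)
Step 4: cell (3,0)='.' (+5 fires, +6 burnt)
Step 5: cell (3,0)='.' (+4 fires, +5 burnt)
Step 6: cell (3,0)='.' (+1 fires, +4 burnt)
Step 7: cell (3,0)='.' (+0 fires, +1 burnt)
  fire out at step 7

1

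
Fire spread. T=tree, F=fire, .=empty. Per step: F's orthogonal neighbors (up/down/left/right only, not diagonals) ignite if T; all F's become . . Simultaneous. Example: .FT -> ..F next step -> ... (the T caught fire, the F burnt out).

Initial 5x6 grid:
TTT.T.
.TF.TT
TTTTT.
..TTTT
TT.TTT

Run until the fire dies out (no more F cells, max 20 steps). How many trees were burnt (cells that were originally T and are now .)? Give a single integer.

Step 1: +3 fires, +1 burnt (F count now 3)
Step 2: +4 fires, +3 burnt (F count now 4)
Step 3: +4 fires, +4 burnt (F count now 4)
Step 4: +3 fires, +4 burnt (F count now 3)
Step 5: +4 fires, +3 burnt (F count now 4)
Step 6: +1 fires, +4 burnt (F count now 1)
Step 7: +0 fires, +1 burnt (F count now 0)
Fire out after step 7
Initially T: 21, now '.': 28
Total burnt (originally-T cells now '.'): 19

Answer: 19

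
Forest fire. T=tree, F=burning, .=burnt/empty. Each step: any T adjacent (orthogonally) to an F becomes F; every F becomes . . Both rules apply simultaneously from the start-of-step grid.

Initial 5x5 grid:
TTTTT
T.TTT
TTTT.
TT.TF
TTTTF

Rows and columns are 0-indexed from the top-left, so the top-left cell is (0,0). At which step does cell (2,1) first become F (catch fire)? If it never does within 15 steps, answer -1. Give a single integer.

Step 1: cell (2,1)='T' (+2 fires, +2 burnt)
Step 2: cell (2,1)='T' (+2 fires, +2 burnt)
Step 3: cell (2,1)='T' (+3 fires, +2 burnt)
Step 4: cell (2,1)='F' (+6 fires, +3 burnt)
  -> target ignites at step 4
Step 5: cell (2,1)='.' (+4 fires, +6 burnt)
Step 6: cell (2,1)='.' (+2 fires, +4 burnt)
Step 7: cell (2,1)='.' (+1 fires, +2 burnt)
Step 8: cell (2,1)='.' (+0 fires, +1 burnt)
  fire out at step 8

4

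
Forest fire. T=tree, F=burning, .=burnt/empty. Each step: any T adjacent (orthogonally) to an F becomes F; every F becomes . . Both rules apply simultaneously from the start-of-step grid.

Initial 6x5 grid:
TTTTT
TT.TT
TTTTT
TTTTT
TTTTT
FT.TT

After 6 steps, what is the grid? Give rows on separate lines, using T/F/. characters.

Step 1: 2 trees catch fire, 1 burn out
  TTTTT
  TT.TT
  TTTTT
  TTTTT
  FTTTT
  .F.TT
Step 2: 2 trees catch fire, 2 burn out
  TTTTT
  TT.TT
  TTTTT
  FTTTT
  .FTTT
  ...TT
Step 3: 3 trees catch fire, 2 burn out
  TTTTT
  TT.TT
  FTTTT
  .FTTT
  ..FTT
  ...TT
Step 4: 4 trees catch fire, 3 burn out
  TTTTT
  FT.TT
  .FTTT
  ..FTT
  ...FT
  ...TT
Step 5: 6 trees catch fire, 4 burn out
  FTTTT
  .F.TT
  ..FTT
  ...FT
  ....F
  ...FT
Step 6: 4 trees catch fire, 6 burn out
  .FTTT
  ...TT
  ...FT
  ....F
  .....
  ....F

.FTTT
...TT
...FT
....F
.....
....F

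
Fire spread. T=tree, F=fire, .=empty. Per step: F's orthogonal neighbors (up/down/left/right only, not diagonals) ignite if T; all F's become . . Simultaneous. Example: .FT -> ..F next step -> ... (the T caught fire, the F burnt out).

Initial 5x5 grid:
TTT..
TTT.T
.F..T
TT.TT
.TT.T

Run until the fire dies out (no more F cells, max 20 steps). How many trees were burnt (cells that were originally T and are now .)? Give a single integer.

Answer: 10

Derivation:
Step 1: +2 fires, +1 burnt (F count now 2)
Step 2: +5 fires, +2 burnt (F count now 5)
Step 3: +3 fires, +5 burnt (F count now 3)
Step 4: +0 fires, +3 burnt (F count now 0)
Fire out after step 4
Initially T: 15, now '.': 20
Total burnt (originally-T cells now '.'): 10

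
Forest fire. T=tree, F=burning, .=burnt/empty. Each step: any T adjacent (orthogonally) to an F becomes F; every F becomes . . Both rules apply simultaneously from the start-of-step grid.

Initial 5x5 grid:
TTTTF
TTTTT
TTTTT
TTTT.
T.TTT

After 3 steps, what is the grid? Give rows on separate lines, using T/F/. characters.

Step 1: 2 trees catch fire, 1 burn out
  TTTF.
  TTTTF
  TTTTT
  TTTT.
  T.TTT
Step 2: 3 trees catch fire, 2 burn out
  TTF..
  TTTF.
  TTTTF
  TTTT.
  T.TTT
Step 3: 3 trees catch fire, 3 burn out
  TF...
  TTF..
  TTTF.
  TTTT.
  T.TTT

TF...
TTF..
TTTF.
TTTT.
T.TTT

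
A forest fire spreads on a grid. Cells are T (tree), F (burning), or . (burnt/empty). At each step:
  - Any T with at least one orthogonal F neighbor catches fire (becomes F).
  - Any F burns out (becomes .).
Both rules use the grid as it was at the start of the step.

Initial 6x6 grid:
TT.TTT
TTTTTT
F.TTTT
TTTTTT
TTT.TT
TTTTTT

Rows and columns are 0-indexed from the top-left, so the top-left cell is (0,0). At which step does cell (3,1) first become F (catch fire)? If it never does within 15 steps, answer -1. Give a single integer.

Step 1: cell (3,1)='T' (+2 fires, +1 burnt)
Step 2: cell (3,1)='F' (+4 fires, +2 burnt)
  -> target ignites at step 2
Step 3: cell (3,1)='.' (+5 fires, +4 burnt)
Step 4: cell (3,1)='.' (+5 fires, +5 burnt)
Step 5: cell (3,1)='.' (+5 fires, +5 burnt)
Step 6: cell (3,1)='.' (+6 fires, +5 burnt)
Step 7: cell (3,1)='.' (+4 fires, +6 burnt)
Step 8: cell (3,1)='.' (+1 fires, +4 burnt)
Step 9: cell (3,1)='.' (+0 fires, +1 burnt)
  fire out at step 9

2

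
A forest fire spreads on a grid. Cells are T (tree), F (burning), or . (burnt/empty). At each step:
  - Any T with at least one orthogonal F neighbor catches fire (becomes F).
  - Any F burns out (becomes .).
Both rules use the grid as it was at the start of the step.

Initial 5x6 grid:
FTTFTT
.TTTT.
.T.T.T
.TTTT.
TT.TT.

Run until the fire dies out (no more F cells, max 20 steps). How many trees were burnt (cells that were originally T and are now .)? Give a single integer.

Step 1: +4 fires, +2 burnt (F count now 4)
Step 2: +5 fires, +4 burnt (F count now 5)
Step 3: +2 fires, +5 burnt (F count now 2)
Step 4: +4 fires, +2 burnt (F count now 4)
Step 5: +2 fires, +4 burnt (F count now 2)
Step 6: +1 fires, +2 burnt (F count now 1)
Step 7: +0 fires, +1 burnt (F count now 0)
Fire out after step 7
Initially T: 19, now '.': 29
Total burnt (originally-T cells now '.'): 18

Answer: 18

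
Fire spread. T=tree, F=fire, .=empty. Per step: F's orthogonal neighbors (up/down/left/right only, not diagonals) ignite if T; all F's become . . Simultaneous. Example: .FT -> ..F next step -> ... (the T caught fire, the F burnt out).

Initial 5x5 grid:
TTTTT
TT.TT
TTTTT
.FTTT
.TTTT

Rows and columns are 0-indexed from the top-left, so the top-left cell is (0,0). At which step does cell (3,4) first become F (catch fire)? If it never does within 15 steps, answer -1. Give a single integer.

Step 1: cell (3,4)='T' (+3 fires, +1 burnt)
Step 2: cell (3,4)='T' (+5 fires, +3 burnt)
Step 3: cell (3,4)='F' (+5 fires, +5 burnt)
  -> target ignites at step 3
Step 4: cell (3,4)='.' (+5 fires, +5 burnt)
Step 5: cell (3,4)='.' (+2 fires, +5 burnt)
Step 6: cell (3,4)='.' (+1 fires, +2 burnt)
Step 7: cell (3,4)='.' (+0 fires, +1 burnt)
  fire out at step 7

3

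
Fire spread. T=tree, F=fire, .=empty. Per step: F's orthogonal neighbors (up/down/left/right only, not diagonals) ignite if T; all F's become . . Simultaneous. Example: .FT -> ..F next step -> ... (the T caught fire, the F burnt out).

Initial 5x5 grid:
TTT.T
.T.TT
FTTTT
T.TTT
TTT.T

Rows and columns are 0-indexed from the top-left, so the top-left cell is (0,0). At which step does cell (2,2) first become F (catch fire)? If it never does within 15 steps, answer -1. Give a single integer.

Step 1: cell (2,2)='T' (+2 fires, +1 burnt)
Step 2: cell (2,2)='F' (+3 fires, +2 burnt)
  -> target ignites at step 2
Step 3: cell (2,2)='.' (+4 fires, +3 burnt)
Step 4: cell (2,2)='.' (+6 fires, +4 burnt)
Step 5: cell (2,2)='.' (+2 fires, +6 burnt)
Step 6: cell (2,2)='.' (+2 fires, +2 burnt)
Step 7: cell (2,2)='.' (+0 fires, +2 burnt)
  fire out at step 7

2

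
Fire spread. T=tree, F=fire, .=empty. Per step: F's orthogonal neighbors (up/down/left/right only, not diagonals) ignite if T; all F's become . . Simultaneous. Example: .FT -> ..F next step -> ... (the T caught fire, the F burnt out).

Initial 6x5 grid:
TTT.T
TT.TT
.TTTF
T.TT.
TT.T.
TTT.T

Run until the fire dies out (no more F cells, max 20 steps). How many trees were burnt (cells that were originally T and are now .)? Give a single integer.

Step 1: +2 fires, +1 burnt (F count now 2)
Step 2: +4 fires, +2 burnt (F count now 4)
Step 3: +3 fires, +4 burnt (F count now 3)
Step 4: +1 fires, +3 burnt (F count now 1)
Step 5: +2 fires, +1 burnt (F count now 2)
Step 6: +2 fires, +2 burnt (F count now 2)
Step 7: +0 fires, +2 burnt (F count now 0)
Fire out after step 7
Initially T: 21, now '.': 23
Total burnt (originally-T cells now '.'): 14

Answer: 14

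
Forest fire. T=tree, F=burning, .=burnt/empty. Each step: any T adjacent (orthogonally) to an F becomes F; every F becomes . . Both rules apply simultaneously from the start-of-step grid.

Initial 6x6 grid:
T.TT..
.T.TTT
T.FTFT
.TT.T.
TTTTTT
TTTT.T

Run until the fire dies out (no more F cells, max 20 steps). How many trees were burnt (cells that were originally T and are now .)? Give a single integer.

Step 1: +5 fires, +2 burnt (F count now 5)
Step 2: +5 fires, +5 burnt (F count now 5)
Step 3: +5 fires, +5 burnt (F count now 5)
Step 4: +5 fires, +5 burnt (F count now 5)
Step 5: +1 fires, +5 burnt (F count now 1)
Step 6: +0 fires, +1 burnt (F count now 0)
Fire out after step 6
Initially T: 24, now '.': 33
Total burnt (originally-T cells now '.'): 21

Answer: 21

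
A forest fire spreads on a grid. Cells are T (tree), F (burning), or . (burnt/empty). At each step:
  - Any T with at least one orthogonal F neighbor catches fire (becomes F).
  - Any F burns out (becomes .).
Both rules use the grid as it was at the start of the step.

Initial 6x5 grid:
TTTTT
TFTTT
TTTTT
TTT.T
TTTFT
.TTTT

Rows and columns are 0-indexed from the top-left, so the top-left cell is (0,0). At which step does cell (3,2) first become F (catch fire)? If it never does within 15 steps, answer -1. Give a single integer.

Step 1: cell (3,2)='T' (+7 fires, +2 burnt)
Step 2: cell (3,2)='F' (+11 fires, +7 burnt)
  -> target ignites at step 2
Step 3: cell (3,2)='.' (+7 fires, +11 burnt)
Step 4: cell (3,2)='.' (+1 fires, +7 burnt)
Step 5: cell (3,2)='.' (+0 fires, +1 burnt)
  fire out at step 5

2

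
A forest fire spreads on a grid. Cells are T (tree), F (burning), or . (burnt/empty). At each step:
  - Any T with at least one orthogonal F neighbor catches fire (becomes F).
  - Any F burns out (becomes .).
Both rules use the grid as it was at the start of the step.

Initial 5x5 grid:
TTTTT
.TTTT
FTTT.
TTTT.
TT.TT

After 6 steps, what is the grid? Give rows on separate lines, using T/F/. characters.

Step 1: 2 trees catch fire, 1 burn out
  TTTTT
  .TTTT
  .FTT.
  FTTT.
  TT.TT
Step 2: 4 trees catch fire, 2 burn out
  TTTTT
  .FTTT
  ..FT.
  .FTT.
  FT.TT
Step 3: 5 trees catch fire, 4 burn out
  TFTTT
  ..FTT
  ...F.
  ..FT.
  .F.TT
Step 4: 4 trees catch fire, 5 burn out
  F.FTT
  ...FT
  .....
  ...F.
  ...TT
Step 5: 3 trees catch fire, 4 burn out
  ...FT
  ....F
  .....
  .....
  ...FT
Step 6: 2 trees catch fire, 3 burn out
  ....F
  .....
  .....
  .....
  ....F

....F
.....
.....
.....
....F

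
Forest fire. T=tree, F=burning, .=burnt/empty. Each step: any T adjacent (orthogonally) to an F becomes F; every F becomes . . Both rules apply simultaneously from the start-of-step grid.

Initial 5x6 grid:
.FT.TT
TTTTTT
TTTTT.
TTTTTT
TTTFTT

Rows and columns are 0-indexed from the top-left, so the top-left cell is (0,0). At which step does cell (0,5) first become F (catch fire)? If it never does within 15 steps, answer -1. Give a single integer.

Step 1: cell (0,5)='T' (+5 fires, +2 burnt)
Step 2: cell (0,5)='T' (+8 fires, +5 burnt)
Step 3: cell (0,5)='T' (+7 fires, +8 burnt)
Step 4: cell (0,5)='T' (+2 fires, +7 burnt)
Step 5: cell (0,5)='T' (+2 fires, +2 burnt)
Step 6: cell (0,5)='F' (+1 fires, +2 burnt)
  -> target ignites at step 6
Step 7: cell (0,5)='.' (+0 fires, +1 burnt)
  fire out at step 7

6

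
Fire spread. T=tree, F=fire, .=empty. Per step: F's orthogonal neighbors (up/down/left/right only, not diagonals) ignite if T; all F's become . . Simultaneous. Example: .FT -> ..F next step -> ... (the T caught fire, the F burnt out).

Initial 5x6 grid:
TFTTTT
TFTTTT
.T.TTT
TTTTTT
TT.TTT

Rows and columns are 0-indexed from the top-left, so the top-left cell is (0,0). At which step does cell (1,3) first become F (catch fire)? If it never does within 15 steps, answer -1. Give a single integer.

Step 1: cell (1,3)='T' (+5 fires, +2 burnt)
Step 2: cell (1,3)='F' (+3 fires, +5 burnt)
  -> target ignites at step 2
Step 3: cell (1,3)='.' (+6 fires, +3 burnt)
Step 4: cell (1,3)='.' (+5 fires, +6 burnt)
Step 5: cell (1,3)='.' (+3 fires, +5 burnt)
Step 6: cell (1,3)='.' (+2 fires, +3 burnt)
Step 7: cell (1,3)='.' (+1 fires, +2 burnt)
Step 8: cell (1,3)='.' (+0 fires, +1 burnt)
  fire out at step 8

2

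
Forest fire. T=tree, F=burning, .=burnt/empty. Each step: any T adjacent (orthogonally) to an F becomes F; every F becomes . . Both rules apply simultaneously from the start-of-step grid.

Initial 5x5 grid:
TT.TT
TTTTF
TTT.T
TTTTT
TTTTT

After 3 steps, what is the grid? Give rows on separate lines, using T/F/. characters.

Step 1: 3 trees catch fire, 1 burn out
  TT.TF
  TTTF.
  TTT.F
  TTTTT
  TTTTT
Step 2: 3 trees catch fire, 3 burn out
  TT.F.
  TTF..
  TTT..
  TTTTF
  TTTTT
Step 3: 4 trees catch fire, 3 burn out
  TT...
  TF...
  TTF..
  TTTF.
  TTTTF

TT...
TF...
TTF..
TTTF.
TTTTF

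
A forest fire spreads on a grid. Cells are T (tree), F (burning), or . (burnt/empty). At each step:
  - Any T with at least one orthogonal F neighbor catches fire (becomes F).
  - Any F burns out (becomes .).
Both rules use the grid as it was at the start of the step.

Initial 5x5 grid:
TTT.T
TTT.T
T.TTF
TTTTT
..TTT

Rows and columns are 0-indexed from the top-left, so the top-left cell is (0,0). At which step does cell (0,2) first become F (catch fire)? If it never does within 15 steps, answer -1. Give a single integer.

Step 1: cell (0,2)='T' (+3 fires, +1 burnt)
Step 2: cell (0,2)='T' (+4 fires, +3 burnt)
Step 3: cell (0,2)='T' (+3 fires, +4 burnt)
Step 4: cell (0,2)='F' (+4 fires, +3 burnt)
  -> target ignites at step 4
Step 5: cell (0,2)='.' (+3 fires, +4 burnt)
Step 6: cell (0,2)='.' (+2 fires, +3 burnt)
Step 7: cell (0,2)='.' (+0 fires, +2 burnt)
  fire out at step 7

4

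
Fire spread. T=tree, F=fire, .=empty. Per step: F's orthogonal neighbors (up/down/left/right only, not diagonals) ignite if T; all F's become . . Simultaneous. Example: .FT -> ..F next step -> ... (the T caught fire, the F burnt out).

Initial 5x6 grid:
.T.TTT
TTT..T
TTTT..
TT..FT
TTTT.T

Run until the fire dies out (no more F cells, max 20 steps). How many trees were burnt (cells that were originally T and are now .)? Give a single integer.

Answer: 2

Derivation:
Step 1: +1 fires, +1 burnt (F count now 1)
Step 2: +1 fires, +1 burnt (F count now 1)
Step 3: +0 fires, +1 burnt (F count now 0)
Fire out after step 3
Initially T: 20, now '.': 12
Total burnt (originally-T cells now '.'): 2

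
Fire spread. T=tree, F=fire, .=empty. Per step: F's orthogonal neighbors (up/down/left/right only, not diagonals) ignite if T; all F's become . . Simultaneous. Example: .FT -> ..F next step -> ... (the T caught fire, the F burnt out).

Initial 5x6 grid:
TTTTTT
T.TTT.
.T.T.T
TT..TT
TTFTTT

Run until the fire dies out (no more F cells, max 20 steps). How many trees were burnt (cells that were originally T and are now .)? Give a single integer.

Step 1: +2 fires, +1 burnt (F count now 2)
Step 2: +3 fires, +2 burnt (F count now 3)
Step 3: +4 fires, +3 burnt (F count now 4)
Step 4: +1 fires, +4 burnt (F count now 1)
Step 5: +1 fires, +1 burnt (F count now 1)
Step 6: +0 fires, +1 burnt (F count now 0)
Fire out after step 6
Initially T: 22, now '.': 19
Total burnt (originally-T cells now '.'): 11

Answer: 11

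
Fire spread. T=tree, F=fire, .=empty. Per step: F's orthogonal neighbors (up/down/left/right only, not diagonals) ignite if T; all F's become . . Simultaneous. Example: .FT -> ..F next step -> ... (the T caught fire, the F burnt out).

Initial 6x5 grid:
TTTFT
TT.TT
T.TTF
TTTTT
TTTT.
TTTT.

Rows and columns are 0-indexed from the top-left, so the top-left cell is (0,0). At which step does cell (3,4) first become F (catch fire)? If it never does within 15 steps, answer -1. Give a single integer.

Step 1: cell (3,4)='F' (+6 fires, +2 burnt)
  -> target ignites at step 1
Step 2: cell (3,4)='.' (+3 fires, +6 burnt)
Step 3: cell (3,4)='.' (+4 fires, +3 burnt)
Step 4: cell (3,4)='.' (+4 fires, +4 burnt)
Step 5: cell (3,4)='.' (+4 fires, +4 burnt)
Step 6: cell (3,4)='.' (+2 fires, +4 burnt)
Step 7: cell (3,4)='.' (+1 fires, +2 burnt)
Step 8: cell (3,4)='.' (+0 fires, +1 burnt)
  fire out at step 8

1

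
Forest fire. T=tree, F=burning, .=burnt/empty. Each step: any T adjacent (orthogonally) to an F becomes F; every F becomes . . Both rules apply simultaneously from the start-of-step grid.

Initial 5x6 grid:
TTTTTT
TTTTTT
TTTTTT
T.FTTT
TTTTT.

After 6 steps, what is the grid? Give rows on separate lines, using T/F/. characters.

Step 1: 3 trees catch fire, 1 burn out
  TTTTTT
  TTTTTT
  TTFTTT
  T..FTT
  TTFTT.
Step 2: 6 trees catch fire, 3 burn out
  TTTTTT
  TTFTTT
  TF.FTT
  T...FT
  TF.FT.
Step 3: 8 trees catch fire, 6 burn out
  TTFTTT
  TF.FTT
  F...FT
  T....F
  F...F.
Step 4: 6 trees catch fire, 8 burn out
  TF.FTT
  F...FT
  .....F
  F.....
  ......
Step 5: 3 trees catch fire, 6 burn out
  F...FT
  .....F
  ......
  ......
  ......
Step 6: 1 trees catch fire, 3 burn out
  .....F
  ......
  ......
  ......
  ......

.....F
......
......
......
......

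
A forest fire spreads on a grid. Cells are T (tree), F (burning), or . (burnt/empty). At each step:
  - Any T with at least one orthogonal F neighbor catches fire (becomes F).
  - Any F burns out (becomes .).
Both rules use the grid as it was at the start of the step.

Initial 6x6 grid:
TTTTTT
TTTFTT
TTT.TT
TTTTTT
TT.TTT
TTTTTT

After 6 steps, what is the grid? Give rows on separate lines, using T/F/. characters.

Step 1: 3 trees catch fire, 1 burn out
  TTTFTT
  TTF.FT
  TTT.TT
  TTTTTT
  TT.TTT
  TTTTTT
Step 2: 6 trees catch fire, 3 burn out
  TTF.FT
  TF...F
  TTF.FT
  TTTTTT
  TT.TTT
  TTTTTT
Step 3: 7 trees catch fire, 6 burn out
  TF...F
  F.....
  TF...F
  TTFTFT
  TT.TTT
  TTTTTT
Step 4: 6 trees catch fire, 7 burn out
  F.....
  ......
  F.....
  TF.F.F
  TT.TFT
  TTTTTT
Step 5: 5 trees catch fire, 6 burn out
  ......
  ......
  ......
  F.....
  TF.F.F
  TTTTFT
Step 6: 4 trees catch fire, 5 burn out
  ......
  ......
  ......
  ......
  F.....
  TFTF.F

......
......
......
......
F.....
TFTF.F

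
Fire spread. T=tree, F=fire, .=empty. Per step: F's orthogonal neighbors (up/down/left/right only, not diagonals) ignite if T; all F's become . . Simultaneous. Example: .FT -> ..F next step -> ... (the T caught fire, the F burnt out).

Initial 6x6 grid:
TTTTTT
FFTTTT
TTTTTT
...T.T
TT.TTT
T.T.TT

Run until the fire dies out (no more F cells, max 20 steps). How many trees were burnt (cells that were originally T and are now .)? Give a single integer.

Step 1: +5 fires, +2 burnt (F count now 5)
Step 2: +3 fires, +5 burnt (F count now 3)
Step 3: +3 fires, +3 burnt (F count now 3)
Step 4: +4 fires, +3 burnt (F count now 4)
Step 5: +3 fires, +4 burnt (F count now 3)
Step 6: +2 fires, +3 burnt (F count now 2)
Step 7: +2 fires, +2 burnt (F count now 2)
Step 8: +1 fires, +2 burnt (F count now 1)
Step 9: +0 fires, +1 burnt (F count now 0)
Fire out after step 9
Initially T: 27, now '.': 32
Total burnt (originally-T cells now '.'): 23

Answer: 23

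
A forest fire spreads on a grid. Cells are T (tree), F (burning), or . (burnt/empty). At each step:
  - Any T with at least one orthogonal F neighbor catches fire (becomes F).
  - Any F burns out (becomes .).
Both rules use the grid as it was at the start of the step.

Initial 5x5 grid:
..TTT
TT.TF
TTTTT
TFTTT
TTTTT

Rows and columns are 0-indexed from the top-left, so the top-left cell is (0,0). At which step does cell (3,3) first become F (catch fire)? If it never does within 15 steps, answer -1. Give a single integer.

Step 1: cell (3,3)='T' (+7 fires, +2 burnt)
Step 2: cell (3,3)='F' (+9 fires, +7 burnt)
  -> target ignites at step 2
Step 3: cell (3,3)='.' (+4 fires, +9 burnt)
Step 4: cell (3,3)='.' (+0 fires, +4 burnt)
  fire out at step 4

2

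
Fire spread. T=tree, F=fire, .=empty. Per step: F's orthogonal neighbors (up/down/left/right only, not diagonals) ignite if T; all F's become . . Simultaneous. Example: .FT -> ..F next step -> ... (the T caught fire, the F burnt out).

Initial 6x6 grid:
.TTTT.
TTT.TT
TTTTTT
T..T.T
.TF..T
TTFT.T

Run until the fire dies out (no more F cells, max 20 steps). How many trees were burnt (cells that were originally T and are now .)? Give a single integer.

Step 1: +3 fires, +2 burnt (F count now 3)
Step 2: +1 fires, +3 burnt (F count now 1)
Step 3: +0 fires, +1 burnt (F count now 0)
Fire out after step 3
Initially T: 24, now '.': 16
Total burnt (originally-T cells now '.'): 4

Answer: 4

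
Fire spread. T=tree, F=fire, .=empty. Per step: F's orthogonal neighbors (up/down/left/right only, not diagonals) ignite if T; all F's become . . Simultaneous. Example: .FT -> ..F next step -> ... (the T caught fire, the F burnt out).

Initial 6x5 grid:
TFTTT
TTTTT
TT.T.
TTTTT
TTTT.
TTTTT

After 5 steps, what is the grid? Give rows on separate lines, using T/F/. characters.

Step 1: 3 trees catch fire, 1 burn out
  F.FTT
  TFTTT
  TT.T.
  TTTTT
  TTTT.
  TTTTT
Step 2: 4 trees catch fire, 3 burn out
  ...FT
  F.FTT
  TF.T.
  TTTTT
  TTTT.
  TTTTT
Step 3: 4 trees catch fire, 4 burn out
  ....F
  ...FT
  F..T.
  TFTTT
  TTTT.
  TTTTT
Step 4: 5 trees catch fire, 4 burn out
  .....
  ....F
  ...F.
  F.FTT
  TFTT.
  TTTTT
Step 5: 4 trees catch fire, 5 burn out
  .....
  .....
  .....
  ...FT
  F.FT.
  TFTTT

.....
.....
.....
...FT
F.FT.
TFTTT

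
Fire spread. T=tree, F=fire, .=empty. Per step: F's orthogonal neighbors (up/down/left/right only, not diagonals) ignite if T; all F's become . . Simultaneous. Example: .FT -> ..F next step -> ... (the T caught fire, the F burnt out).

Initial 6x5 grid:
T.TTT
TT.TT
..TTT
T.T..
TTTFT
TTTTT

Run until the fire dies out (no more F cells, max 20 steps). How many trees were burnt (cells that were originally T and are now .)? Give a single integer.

Step 1: +3 fires, +1 burnt (F count now 3)
Step 2: +4 fires, +3 burnt (F count now 4)
Step 3: +3 fires, +4 burnt (F count now 3)
Step 4: +3 fires, +3 burnt (F count now 3)
Step 5: +2 fires, +3 burnt (F count now 2)
Step 6: +2 fires, +2 burnt (F count now 2)
Step 7: +2 fires, +2 burnt (F count now 2)
Step 8: +0 fires, +2 burnt (F count now 0)
Fire out after step 8
Initially T: 22, now '.': 27
Total burnt (originally-T cells now '.'): 19

Answer: 19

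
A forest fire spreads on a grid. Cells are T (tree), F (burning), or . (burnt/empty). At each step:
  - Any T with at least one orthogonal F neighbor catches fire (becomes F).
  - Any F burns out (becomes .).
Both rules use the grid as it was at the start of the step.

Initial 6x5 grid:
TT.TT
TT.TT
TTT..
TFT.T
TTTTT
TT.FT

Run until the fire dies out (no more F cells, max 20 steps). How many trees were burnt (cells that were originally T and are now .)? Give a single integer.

Step 1: +6 fires, +2 burnt (F count now 6)
Step 2: +7 fires, +6 burnt (F count now 7)
Step 3: +4 fires, +7 burnt (F count now 4)
Step 4: +1 fires, +4 burnt (F count now 1)
Step 5: +0 fires, +1 burnt (F count now 0)
Fire out after step 5
Initially T: 22, now '.': 26
Total burnt (originally-T cells now '.'): 18

Answer: 18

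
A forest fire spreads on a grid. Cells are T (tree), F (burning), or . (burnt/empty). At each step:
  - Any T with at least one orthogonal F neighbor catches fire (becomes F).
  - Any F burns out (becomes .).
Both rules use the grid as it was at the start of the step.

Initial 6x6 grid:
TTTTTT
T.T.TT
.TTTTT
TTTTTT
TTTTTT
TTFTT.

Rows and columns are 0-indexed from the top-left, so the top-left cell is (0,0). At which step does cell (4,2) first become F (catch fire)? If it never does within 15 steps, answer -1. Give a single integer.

Step 1: cell (4,2)='F' (+3 fires, +1 burnt)
  -> target ignites at step 1
Step 2: cell (4,2)='.' (+5 fires, +3 burnt)
Step 3: cell (4,2)='.' (+5 fires, +5 burnt)
Step 4: cell (4,2)='.' (+6 fires, +5 burnt)
Step 5: cell (4,2)='.' (+3 fires, +6 burnt)
Step 6: cell (4,2)='.' (+4 fires, +3 burnt)
Step 7: cell (4,2)='.' (+3 fires, +4 burnt)
Step 8: cell (4,2)='.' (+2 fires, +3 burnt)
Step 9: cell (4,2)='.' (+0 fires, +2 burnt)
  fire out at step 9

1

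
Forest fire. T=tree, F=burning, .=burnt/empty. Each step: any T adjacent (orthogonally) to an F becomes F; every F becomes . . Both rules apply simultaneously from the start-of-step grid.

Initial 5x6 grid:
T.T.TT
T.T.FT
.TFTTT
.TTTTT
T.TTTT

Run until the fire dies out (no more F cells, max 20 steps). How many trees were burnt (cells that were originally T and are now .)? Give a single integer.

Step 1: +7 fires, +2 burnt (F count now 7)
Step 2: +7 fires, +7 burnt (F count now 7)
Step 3: +3 fires, +7 burnt (F count now 3)
Step 4: +1 fires, +3 burnt (F count now 1)
Step 5: +0 fires, +1 burnt (F count now 0)
Fire out after step 5
Initially T: 21, now '.': 27
Total burnt (originally-T cells now '.'): 18

Answer: 18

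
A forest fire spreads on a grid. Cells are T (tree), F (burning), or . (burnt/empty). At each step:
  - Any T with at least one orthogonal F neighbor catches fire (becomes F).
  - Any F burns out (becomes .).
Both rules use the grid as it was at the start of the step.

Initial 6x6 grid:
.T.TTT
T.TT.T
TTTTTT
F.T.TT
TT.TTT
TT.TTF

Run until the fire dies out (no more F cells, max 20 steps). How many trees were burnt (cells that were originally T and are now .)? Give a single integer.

Answer: 25

Derivation:
Step 1: +4 fires, +2 burnt (F count now 4)
Step 2: +7 fires, +4 burnt (F count now 7)
Step 3: +5 fires, +7 burnt (F count now 5)
Step 4: +5 fires, +5 burnt (F count now 5)
Step 5: +2 fires, +5 burnt (F count now 2)
Step 6: +2 fires, +2 burnt (F count now 2)
Step 7: +0 fires, +2 burnt (F count now 0)
Fire out after step 7
Initially T: 26, now '.': 35
Total burnt (originally-T cells now '.'): 25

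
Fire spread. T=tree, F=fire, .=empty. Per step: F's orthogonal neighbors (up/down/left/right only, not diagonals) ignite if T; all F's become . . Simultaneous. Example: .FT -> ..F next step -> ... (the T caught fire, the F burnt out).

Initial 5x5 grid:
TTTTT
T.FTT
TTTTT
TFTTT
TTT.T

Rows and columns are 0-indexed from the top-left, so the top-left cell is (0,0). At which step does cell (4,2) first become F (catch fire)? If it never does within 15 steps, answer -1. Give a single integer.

Step 1: cell (4,2)='T' (+7 fires, +2 burnt)
Step 2: cell (4,2)='F' (+8 fires, +7 burnt)
  -> target ignites at step 2
Step 3: cell (4,2)='.' (+5 fires, +8 burnt)
Step 4: cell (4,2)='.' (+1 fires, +5 burnt)
Step 5: cell (4,2)='.' (+0 fires, +1 burnt)
  fire out at step 5

2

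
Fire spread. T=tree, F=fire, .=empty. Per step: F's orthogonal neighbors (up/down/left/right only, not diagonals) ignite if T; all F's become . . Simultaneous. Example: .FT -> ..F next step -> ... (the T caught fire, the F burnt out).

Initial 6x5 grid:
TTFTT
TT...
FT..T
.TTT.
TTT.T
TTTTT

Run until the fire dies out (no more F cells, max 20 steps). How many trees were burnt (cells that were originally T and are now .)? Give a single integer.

Answer: 19

Derivation:
Step 1: +4 fires, +2 burnt (F count now 4)
Step 2: +4 fires, +4 burnt (F count now 4)
Step 3: +2 fires, +4 burnt (F count now 2)
Step 4: +4 fires, +2 burnt (F count now 4)
Step 5: +2 fires, +4 burnt (F count now 2)
Step 6: +1 fires, +2 burnt (F count now 1)
Step 7: +1 fires, +1 burnt (F count now 1)
Step 8: +1 fires, +1 burnt (F count now 1)
Step 9: +0 fires, +1 burnt (F count now 0)
Fire out after step 9
Initially T: 20, now '.': 29
Total burnt (originally-T cells now '.'): 19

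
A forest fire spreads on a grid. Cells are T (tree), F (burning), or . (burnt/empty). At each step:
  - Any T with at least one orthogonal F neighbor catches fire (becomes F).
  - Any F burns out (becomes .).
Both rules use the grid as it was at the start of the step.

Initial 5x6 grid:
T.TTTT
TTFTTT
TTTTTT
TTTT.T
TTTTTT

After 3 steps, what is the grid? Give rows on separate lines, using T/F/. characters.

Step 1: 4 trees catch fire, 1 burn out
  T.FTTT
  TF.FTT
  TTFTTT
  TTTT.T
  TTTTTT
Step 2: 6 trees catch fire, 4 burn out
  T..FTT
  F...FT
  TF.FTT
  TTFT.T
  TTTTTT
Step 3: 8 trees catch fire, 6 burn out
  F...FT
  .....F
  F...FT
  TF.F.T
  TTFTTT

F...FT
.....F
F...FT
TF.F.T
TTFTTT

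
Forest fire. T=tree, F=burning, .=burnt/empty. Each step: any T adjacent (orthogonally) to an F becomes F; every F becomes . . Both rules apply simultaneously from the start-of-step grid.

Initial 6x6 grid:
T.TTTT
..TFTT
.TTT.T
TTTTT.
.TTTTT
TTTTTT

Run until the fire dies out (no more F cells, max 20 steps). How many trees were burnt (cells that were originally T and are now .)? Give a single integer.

Step 1: +4 fires, +1 burnt (F count now 4)
Step 2: +5 fires, +4 burnt (F count now 5)
Step 3: +6 fires, +5 burnt (F count now 6)
Step 4: +4 fires, +6 burnt (F count now 4)
Step 5: +5 fires, +4 burnt (F count now 5)
Step 6: +2 fires, +5 burnt (F count now 2)
Step 7: +1 fires, +2 burnt (F count now 1)
Step 8: +0 fires, +1 burnt (F count now 0)
Fire out after step 8
Initially T: 28, now '.': 35
Total burnt (originally-T cells now '.'): 27

Answer: 27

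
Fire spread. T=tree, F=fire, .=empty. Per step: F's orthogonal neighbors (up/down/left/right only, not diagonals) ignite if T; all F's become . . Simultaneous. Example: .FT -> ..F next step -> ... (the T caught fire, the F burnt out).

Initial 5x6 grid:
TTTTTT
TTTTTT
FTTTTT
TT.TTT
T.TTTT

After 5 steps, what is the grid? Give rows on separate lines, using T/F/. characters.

Step 1: 3 trees catch fire, 1 burn out
  TTTTTT
  FTTTTT
  .FTTTT
  FT.TTT
  T.TTTT
Step 2: 5 trees catch fire, 3 burn out
  FTTTTT
  .FTTTT
  ..FTTT
  .F.TTT
  F.TTTT
Step 3: 3 trees catch fire, 5 burn out
  .FTTTT
  ..FTTT
  ...FTT
  ...TTT
  ..TTTT
Step 4: 4 trees catch fire, 3 burn out
  ..FTTT
  ...FTT
  ....FT
  ...FTT
  ..TTTT
Step 5: 5 trees catch fire, 4 burn out
  ...FTT
  ....FT
  .....F
  ....FT
  ..TFTT

...FTT
....FT
.....F
....FT
..TFTT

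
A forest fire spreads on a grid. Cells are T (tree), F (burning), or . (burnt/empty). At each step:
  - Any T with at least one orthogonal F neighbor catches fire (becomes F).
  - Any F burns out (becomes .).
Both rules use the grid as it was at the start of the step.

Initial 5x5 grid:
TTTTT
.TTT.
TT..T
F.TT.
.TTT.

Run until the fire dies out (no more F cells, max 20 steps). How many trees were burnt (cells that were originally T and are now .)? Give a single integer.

Step 1: +1 fires, +1 burnt (F count now 1)
Step 2: +1 fires, +1 burnt (F count now 1)
Step 3: +1 fires, +1 burnt (F count now 1)
Step 4: +2 fires, +1 burnt (F count now 2)
Step 5: +3 fires, +2 burnt (F count now 3)
Step 6: +1 fires, +3 burnt (F count now 1)
Step 7: +1 fires, +1 burnt (F count now 1)
Step 8: +0 fires, +1 burnt (F count now 0)
Fire out after step 8
Initially T: 16, now '.': 19
Total burnt (originally-T cells now '.'): 10

Answer: 10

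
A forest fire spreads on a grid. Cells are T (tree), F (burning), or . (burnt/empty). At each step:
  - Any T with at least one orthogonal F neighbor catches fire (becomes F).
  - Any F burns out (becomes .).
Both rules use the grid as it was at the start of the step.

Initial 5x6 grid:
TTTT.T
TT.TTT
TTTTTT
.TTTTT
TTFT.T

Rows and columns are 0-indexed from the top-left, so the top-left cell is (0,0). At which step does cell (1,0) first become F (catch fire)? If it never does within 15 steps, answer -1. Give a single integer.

Step 1: cell (1,0)='T' (+3 fires, +1 burnt)
Step 2: cell (1,0)='T' (+4 fires, +3 burnt)
Step 3: cell (1,0)='T' (+3 fires, +4 burnt)
Step 4: cell (1,0)='T' (+5 fires, +3 burnt)
Step 5: cell (1,0)='F' (+6 fires, +5 burnt)
  -> target ignites at step 5
Step 6: cell (1,0)='.' (+3 fires, +6 burnt)
Step 7: cell (1,0)='.' (+1 fires, +3 burnt)
Step 8: cell (1,0)='.' (+0 fires, +1 burnt)
  fire out at step 8

5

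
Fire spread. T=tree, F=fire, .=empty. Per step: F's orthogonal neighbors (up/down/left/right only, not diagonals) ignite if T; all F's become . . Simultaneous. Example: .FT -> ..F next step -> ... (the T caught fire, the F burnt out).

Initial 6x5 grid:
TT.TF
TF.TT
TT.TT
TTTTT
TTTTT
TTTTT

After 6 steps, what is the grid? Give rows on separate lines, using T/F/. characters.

Step 1: 5 trees catch fire, 2 burn out
  TF.F.
  F..TF
  TF.TT
  TTTTT
  TTTTT
  TTTTT
Step 2: 5 trees catch fire, 5 burn out
  F....
  ...F.
  F..TF
  TFTTT
  TTTTT
  TTTTT
Step 3: 5 trees catch fire, 5 burn out
  .....
  .....
  ...F.
  F.FTF
  TFTTT
  TTTTT
Step 4: 5 trees catch fire, 5 burn out
  .....
  .....
  .....
  ...F.
  F.FTF
  TFTTT
Step 5: 4 trees catch fire, 5 burn out
  .....
  .....
  .....
  .....
  ...F.
  F.FTF
Step 6: 1 trees catch fire, 4 burn out
  .....
  .....
  .....
  .....
  .....
  ...F.

.....
.....
.....
.....
.....
...F.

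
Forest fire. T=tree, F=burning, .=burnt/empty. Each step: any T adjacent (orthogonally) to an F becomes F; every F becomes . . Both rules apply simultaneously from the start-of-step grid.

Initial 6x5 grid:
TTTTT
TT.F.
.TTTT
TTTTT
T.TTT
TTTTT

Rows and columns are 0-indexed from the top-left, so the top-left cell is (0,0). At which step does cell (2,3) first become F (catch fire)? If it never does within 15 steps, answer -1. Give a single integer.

Step 1: cell (2,3)='F' (+2 fires, +1 burnt)
  -> target ignites at step 1
Step 2: cell (2,3)='.' (+5 fires, +2 burnt)
Step 3: cell (2,3)='.' (+5 fires, +5 burnt)
Step 4: cell (2,3)='.' (+6 fires, +5 burnt)
Step 5: cell (2,3)='.' (+4 fires, +6 burnt)
Step 6: cell (2,3)='.' (+2 fires, +4 burnt)
Step 7: cell (2,3)='.' (+1 fires, +2 burnt)
Step 8: cell (2,3)='.' (+0 fires, +1 burnt)
  fire out at step 8

1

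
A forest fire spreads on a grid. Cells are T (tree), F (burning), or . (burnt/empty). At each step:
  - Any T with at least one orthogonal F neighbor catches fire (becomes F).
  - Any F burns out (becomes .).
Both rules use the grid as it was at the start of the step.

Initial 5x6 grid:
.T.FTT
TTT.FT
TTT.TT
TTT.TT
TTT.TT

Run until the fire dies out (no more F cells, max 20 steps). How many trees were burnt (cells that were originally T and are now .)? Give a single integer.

Answer: 9

Derivation:
Step 1: +3 fires, +2 burnt (F count now 3)
Step 2: +3 fires, +3 burnt (F count now 3)
Step 3: +2 fires, +3 burnt (F count now 2)
Step 4: +1 fires, +2 burnt (F count now 1)
Step 5: +0 fires, +1 burnt (F count now 0)
Fire out after step 5
Initially T: 22, now '.': 17
Total burnt (originally-T cells now '.'): 9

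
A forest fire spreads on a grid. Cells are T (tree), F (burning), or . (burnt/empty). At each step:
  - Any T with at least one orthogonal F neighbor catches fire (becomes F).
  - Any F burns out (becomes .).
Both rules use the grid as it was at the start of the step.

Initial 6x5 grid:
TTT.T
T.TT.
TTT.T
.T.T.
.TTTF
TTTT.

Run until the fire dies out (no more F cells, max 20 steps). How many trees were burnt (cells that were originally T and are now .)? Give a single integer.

Step 1: +1 fires, +1 burnt (F count now 1)
Step 2: +3 fires, +1 burnt (F count now 3)
Step 3: +2 fires, +3 burnt (F count now 2)
Step 4: +2 fires, +2 burnt (F count now 2)
Step 5: +2 fires, +2 burnt (F count now 2)
Step 6: +2 fires, +2 burnt (F count now 2)
Step 7: +2 fires, +2 burnt (F count now 2)
Step 8: +3 fires, +2 burnt (F count now 3)
Step 9: +1 fires, +3 burnt (F count now 1)
Step 10: +0 fires, +1 burnt (F count now 0)
Fire out after step 10
Initially T: 20, now '.': 28
Total burnt (originally-T cells now '.'): 18

Answer: 18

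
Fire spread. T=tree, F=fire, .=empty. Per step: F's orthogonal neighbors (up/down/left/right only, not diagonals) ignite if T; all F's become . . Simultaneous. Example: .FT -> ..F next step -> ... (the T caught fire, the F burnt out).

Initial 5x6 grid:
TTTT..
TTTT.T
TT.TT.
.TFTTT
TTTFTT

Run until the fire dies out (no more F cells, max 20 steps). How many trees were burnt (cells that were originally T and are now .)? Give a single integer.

Step 1: +4 fires, +2 burnt (F count now 4)
Step 2: +5 fires, +4 burnt (F count now 5)
Step 3: +6 fires, +5 burnt (F count now 6)
Step 4: +4 fires, +6 burnt (F count now 4)
Step 5: +2 fires, +4 burnt (F count now 2)
Step 6: +0 fires, +2 burnt (F count now 0)
Fire out after step 6
Initially T: 22, now '.': 29
Total burnt (originally-T cells now '.'): 21

Answer: 21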